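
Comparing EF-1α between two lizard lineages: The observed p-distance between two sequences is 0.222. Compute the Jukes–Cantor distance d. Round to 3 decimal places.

d = −(3/4) ln(1 − 4p/3) = −0.75 ln(1 − 0.296) = −0.75 ln(0.704)
  = −0.75 × (-0.350977) = 0.263233 substitutions/site.

0.263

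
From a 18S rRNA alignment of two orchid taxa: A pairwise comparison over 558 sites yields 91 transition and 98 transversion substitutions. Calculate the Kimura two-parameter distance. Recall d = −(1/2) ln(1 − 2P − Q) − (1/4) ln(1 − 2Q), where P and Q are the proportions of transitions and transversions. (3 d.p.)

0.457

P = 91/558 ≈ 0.163082 and Q = 98/558 ≈ 0.175627.
Under the Kimura two-parameter model, d = −½ ln(1 − 2P − Q) − ¼ ln(1 − 2Q).
1 − 2P − Q = 0.498209, giving −½ ln(0.498209) = 0.348368.
1 − 2Q = 0.648746, giving −¼ ln(0.648746) = 0.108179.
d = 0.348368 + 0.108179 = 0.456547.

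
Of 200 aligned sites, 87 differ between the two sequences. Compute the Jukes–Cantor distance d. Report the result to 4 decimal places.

0.6506

p = 87/200 = 0.435.
d = −(3/4) ln(1 − 4p/3) = −0.75 ln(1 − 0.58) = −0.75 ln(0.42)
  = −0.75 × (-0.867501) = 0.650626 substitutions/site.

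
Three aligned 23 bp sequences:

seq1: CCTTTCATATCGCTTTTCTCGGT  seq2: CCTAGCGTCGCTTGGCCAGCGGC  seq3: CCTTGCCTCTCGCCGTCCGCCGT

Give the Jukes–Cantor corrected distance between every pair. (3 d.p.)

d(seq1,seq2) = 1.252, d(seq1,seq3) = 0.467, d(seq2,seq3) = 0.650

seq1–seq2: 14/23 sites differ → p ≈ 0.608696, d = −0.75 ln(1 − 0.811595) = 1.251871 ≈ 1.252.
seq1–seq3: 8/23 sites differ → p ≈ 0.347826, d = −0.75 ln(1 − 0.463768) = 0.467391 ≈ 0.467.
seq2–seq3: 10/23 sites differ → p ≈ 0.434783, d = −0.75 ln(1 − 0.579711) = 0.650110 ≈ 0.650.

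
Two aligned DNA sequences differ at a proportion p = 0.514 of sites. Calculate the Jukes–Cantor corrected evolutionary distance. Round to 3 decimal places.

d = −(3/4) ln(1 − 4p/3) = −0.75 ln(1 − 0.685333) = −0.75 ln(0.314667)
  = −0.75 × (-1.156240) = 0.867180 substitutions/site.

0.867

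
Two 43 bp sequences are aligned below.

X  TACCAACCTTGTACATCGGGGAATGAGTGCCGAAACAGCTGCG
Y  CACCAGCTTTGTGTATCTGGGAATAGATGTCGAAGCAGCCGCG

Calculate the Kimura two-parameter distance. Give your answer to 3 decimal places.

Of 43 sites, 11 differences are transitions and 1 are transversions, so P = 11/43 ≈ 0.255814 and Q = 1/43 ≈ 0.023256.
Under the Kimura two-parameter model, d = −½ ln(1 − 2P − Q) − ¼ ln(1 − 2Q).
1 − 2P − Q = 0.465116, giving −½ ln(0.465116) = 0.382734.
1 − 2Q = 0.953488, giving −¼ ln(0.953488) = 0.011907.
d = 0.382734 + 0.011907 = 0.394641.

0.395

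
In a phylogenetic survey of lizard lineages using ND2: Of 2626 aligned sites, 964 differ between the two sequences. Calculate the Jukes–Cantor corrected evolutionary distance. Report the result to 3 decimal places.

p = 964/2626 ≈ 0.367098.
d = −(3/4) ln(1 − 4p/3) = −0.75 ln(1 − 0.489464) = −0.75 ln(0.510536)
  = −0.75 × (-0.672294) = 0.504221 substitutions/site.

0.504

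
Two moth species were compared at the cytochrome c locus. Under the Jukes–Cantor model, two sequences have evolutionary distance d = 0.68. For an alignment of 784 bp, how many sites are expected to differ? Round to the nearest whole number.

Invert JC69: p = (3/4)(1 − e^(−4d/3)) = 0.75 × (1 − e^(-0.906667)) = 0.75 × (1 − 0.403868) = 0.447099.
Expected differing sites = pL ≈ 0.447099 × 784 = 350.525616 ≈ 351.

351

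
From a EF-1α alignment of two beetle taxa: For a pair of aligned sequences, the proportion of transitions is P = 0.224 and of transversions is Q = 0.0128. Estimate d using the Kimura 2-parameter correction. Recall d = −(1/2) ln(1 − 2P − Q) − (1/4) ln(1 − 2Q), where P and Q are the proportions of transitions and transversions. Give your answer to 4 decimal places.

Under the Kimura two-parameter model, d = −½ ln(1 − 2P − Q) − ¼ ln(1 − 2Q).
1 − 2P − Q = 0.5392, giving −½ ln(0.5392) = 0.308834.
1 − 2Q = 0.9744, giving −¼ ln(0.9744) = 0.006483.
d = 0.308834 + 0.006483 = 0.315317.

0.3153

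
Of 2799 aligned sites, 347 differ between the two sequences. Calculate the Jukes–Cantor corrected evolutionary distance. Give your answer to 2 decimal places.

p = 347/2799 ≈ 0.123973.
d = −(3/4) ln(1 − 4p/3) = −0.75 ln(1 − 0.165297) = −0.75 ln(0.834703)
  = −0.75 × (-0.180679) = 0.135509 substitutions/site.

0.14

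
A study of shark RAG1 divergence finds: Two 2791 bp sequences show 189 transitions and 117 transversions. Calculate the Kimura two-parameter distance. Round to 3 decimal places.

0.120

P = 189/2791 ≈ 0.067718 and Q = 117/2791 ≈ 0.04192.
Under the Kimura two-parameter model, d = −½ ln(1 − 2P − Q) − ¼ ln(1 − 2Q).
1 − 2P − Q = 0.822644, giving −½ ln(0.822644) = 0.097616.
1 − 2Q = 0.91616, giving −¼ ln(0.91616) = 0.021891.
d = 0.097616 + 0.021891 = 0.119507.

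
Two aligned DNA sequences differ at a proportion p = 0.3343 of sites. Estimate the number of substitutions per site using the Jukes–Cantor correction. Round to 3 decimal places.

0.443

d = −(3/4) ln(1 − 4p/3) = −0.75 ln(1 − 0.445733) = −0.75 ln(0.554267)
  = −0.75 × (-0.590109) = 0.442582 substitutions/site.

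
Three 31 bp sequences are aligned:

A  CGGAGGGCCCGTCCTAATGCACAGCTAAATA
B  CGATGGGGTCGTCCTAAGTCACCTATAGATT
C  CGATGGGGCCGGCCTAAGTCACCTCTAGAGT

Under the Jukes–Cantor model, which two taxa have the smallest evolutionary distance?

A–B: 11/31 differ, p = 0.355, d = 0.481.
A–C: 11/31 differ, p = 0.355, d = 0.481.
B–C: 4/31 differ, p = 0.129, d = 0.142.
The smallest distance is between B and C.

B and C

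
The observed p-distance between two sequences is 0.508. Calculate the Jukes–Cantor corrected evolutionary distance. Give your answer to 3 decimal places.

0.848

d = −(3/4) ln(1 − 4p/3) = −0.75 ln(1 − 0.677333) = −0.75 ln(0.322667)
  = −0.75 × (-1.131134) = 0.848351 substitutions/site.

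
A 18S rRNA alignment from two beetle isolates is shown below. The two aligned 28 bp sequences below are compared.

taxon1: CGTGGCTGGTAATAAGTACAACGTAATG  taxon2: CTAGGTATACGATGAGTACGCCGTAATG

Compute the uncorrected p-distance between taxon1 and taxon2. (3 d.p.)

The sequences differ at 11 of 28 positions.
p = 11/28 = 0.392857… ≈ 0.393 (to 3 d.p.).

0.393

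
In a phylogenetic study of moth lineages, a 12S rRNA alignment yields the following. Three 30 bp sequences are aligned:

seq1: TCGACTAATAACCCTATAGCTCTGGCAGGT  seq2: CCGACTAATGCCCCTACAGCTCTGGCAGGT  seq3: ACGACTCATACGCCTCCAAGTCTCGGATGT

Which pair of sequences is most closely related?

seq1–seq2: 4/30 differ, p = 0.133, d = 0.147.
seq1–seq3: 11/30 differ, p = 0.367, d = 0.503.
seq2–seq3: 10/30 differ, p = 0.333, d = 0.441.
The smallest distance is between seq1 and seq2.

seq1 and seq2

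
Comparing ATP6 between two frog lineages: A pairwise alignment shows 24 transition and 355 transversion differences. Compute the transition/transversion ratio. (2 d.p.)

R = 24/355 = 0.067605… ≈ 0.07 (to 2 d.p.).

0.07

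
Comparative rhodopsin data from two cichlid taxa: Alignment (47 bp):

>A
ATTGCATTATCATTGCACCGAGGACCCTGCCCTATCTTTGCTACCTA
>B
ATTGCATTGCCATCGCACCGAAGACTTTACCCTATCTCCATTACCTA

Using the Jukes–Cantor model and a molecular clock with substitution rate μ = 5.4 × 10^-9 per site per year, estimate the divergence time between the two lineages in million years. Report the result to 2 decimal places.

25.98

The sequences differ at 11 of 47 sites, so p = 11/47 ≈ 0.234043.
d = −(3/4) ln(1 − 4p/3) = −0.75 ln(1 − 0.312057) = −0.75 ln(0.687943)
  = −0.75 × (-0.374049) = 0.280537 substitutions/site.
Under a molecular clock d = 2μt, so t = d/(2μ) = 0.280537 / (2 × 5.4 × 10^-9) = 25.98 million years.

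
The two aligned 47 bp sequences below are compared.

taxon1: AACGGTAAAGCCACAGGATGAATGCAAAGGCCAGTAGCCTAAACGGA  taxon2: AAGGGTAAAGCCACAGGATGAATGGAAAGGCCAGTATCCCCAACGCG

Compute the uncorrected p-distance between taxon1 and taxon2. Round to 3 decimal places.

0.149

The sequences differ at 7 of 47 positions (sites 3, 25, 37, 40, 41, 46, 47).
p = 7/47 = 0.148936… ≈ 0.149 (to 3 d.p.).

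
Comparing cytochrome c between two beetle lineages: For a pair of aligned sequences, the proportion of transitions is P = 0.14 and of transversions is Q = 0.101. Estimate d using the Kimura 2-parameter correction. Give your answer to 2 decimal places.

Under the Kimura two-parameter model, d = −½ ln(1 − 2P − Q) − ¼ ln(1 − 2Q).
1 − 2P − Q = 0.619, giving −½ ln(0.619) = 0.239825.
1 − 2Q = 0.798, giving −¼ ln(0.798) = 0.056412.
d = 0.239825 + 0.056412 = 0.296237.

0.30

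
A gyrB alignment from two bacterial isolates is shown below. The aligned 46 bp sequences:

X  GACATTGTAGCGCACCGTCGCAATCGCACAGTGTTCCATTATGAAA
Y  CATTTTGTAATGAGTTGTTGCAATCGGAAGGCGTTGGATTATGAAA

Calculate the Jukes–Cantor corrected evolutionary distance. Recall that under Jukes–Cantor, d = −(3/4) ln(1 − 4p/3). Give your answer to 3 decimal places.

0.467

The sequences differ at 16 of 46 sites, so p = 16/46 ≈ 0.347826.
d = −(3/4) ln(1 − 4p/3) = −0.75 ln(1 − 0.463768) = −0.75 ln(0.536232)
  = −0.75 × (-0.623188) = 0.467391 substitutions/site.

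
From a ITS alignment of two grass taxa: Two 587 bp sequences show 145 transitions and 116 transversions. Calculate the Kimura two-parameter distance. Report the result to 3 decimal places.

P = 145/587 ≈ 0.247019 and Q = 116/587 ≈ 0.197615.
Under the Kimura two-parameter model, d = −½ ln(1 − 2P − Q) − ¼ ln(1 − 2Q).
1 − 2P − Q = 0.308347, giving −½ ln(0.308347) = 0.588265.
1 − 2Q = 0.60477, giving −¼ ln(0.60477) = 0.125727.
d = 0.588265 + 0.125727 = 0.713992.

0.714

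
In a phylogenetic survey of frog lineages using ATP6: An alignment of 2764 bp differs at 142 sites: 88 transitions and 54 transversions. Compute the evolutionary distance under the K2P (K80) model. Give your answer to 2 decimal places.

0.05

P = 88/2764 ≈ 0.031838 and Q = 54/2764 ≈ 0.019537.
Under the Kimura two-parameter model, d = −½ ln(1 − 2P − Q) − ¼ ln(1 − 2Q).
1 − 2P − Q = 0.916787, giving −½ ln(0.916787) = 0.043440.
1 − 2Q = 0.960926, giving −¼ ln(0.960926) = 0.009964.
d = 0.043440 + 0.009964 = 0.053404.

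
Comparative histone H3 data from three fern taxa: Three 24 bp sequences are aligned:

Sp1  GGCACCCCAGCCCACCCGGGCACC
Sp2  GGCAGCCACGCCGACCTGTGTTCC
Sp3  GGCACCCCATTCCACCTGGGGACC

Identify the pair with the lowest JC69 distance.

Sp1 and Sp3

Sp1–Sp2: 8/24 differ, p = 0.333, d = 0.441.
Sp1–Sp3: 4/24 differ, p = 0.167, d = 0.188.
Sp2–Sp3: 9/24 differ, p = 0.375, d = 0.520.
The smallest distance is between Sp1 and Sp3.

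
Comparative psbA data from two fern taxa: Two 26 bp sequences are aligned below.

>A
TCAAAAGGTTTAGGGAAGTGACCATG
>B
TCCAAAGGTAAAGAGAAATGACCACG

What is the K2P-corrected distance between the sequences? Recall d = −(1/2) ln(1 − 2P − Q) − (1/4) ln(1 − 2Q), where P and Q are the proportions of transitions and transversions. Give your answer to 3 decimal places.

0.278

Of 26 sites, 3 differences are transitions and 3 are transversions, so P = 3/26 ≈ 0.115385 and Q = 3/26 ≈ 0.115385.
Under the Kimura two-parameter model, d = −½ ln(1 − 2P − Q) − ¼ ln(1 − 2Q).
1 − 2P − Q = 0.653845, giving −½ ln(0.653845) = 0.212442.
1 − 2Q = 0.76923, giving −¼ ln(0.76923) = 0.065591.
d = 0.212442 + 0.065591 = 0.278033.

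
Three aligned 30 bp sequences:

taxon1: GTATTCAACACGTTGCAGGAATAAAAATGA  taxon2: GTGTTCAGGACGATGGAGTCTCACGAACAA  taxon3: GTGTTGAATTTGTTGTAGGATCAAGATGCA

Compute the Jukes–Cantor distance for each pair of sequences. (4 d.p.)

d(taxon1,taxon2) = 0.6467, d(taxon1,taxon3) = 0.5716, d(taxon2,taxon3) = 0.6467

taxon1–taxon2: 13/30 sites differ → p ≈ 0.433333, d = −0.75 ln(1 − 0.577777) = 0.646666 ≈ 0.6467.
taxon1–taxon3: 12/30 sites differ → p = 0.4, d = −0.75 ln(1 − 0.533333) = 0.571605 ≈ 0.5716.
taxon2–taxon3: 13/30 sites differ → p ≈ 0.433333, d = −0.75 ln(1 − 0.577777) = 0.646666 ≈ 0.6467.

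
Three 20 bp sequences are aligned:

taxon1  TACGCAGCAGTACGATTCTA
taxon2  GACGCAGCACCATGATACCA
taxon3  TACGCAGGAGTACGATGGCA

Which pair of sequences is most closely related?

taxon1 and taxon3

taxon1–taxon2: 6/20 differ, p = 0.300, d = 0.383.
taxon1–taxon3: 4/20 differ, p = 0.200, d = 0.233.
taxon2–taxon3: 7/20 differ, p = 0.350, d = 0.471.
The smallest distance is between taxon1 and taxon3.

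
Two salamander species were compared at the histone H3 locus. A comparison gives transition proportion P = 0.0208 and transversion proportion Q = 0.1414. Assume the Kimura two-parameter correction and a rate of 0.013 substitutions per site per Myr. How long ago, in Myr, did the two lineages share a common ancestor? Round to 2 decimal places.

Under the Kimura two-parameter model, d = −½ ln(1 − 2P − Q) − ¼ ln(1 − 2Q).
1 − 2P − Q = 0.817, giving −½ ln(0.817) = 0.101058.
1 − 2Q = 0.7172, giving −¼ ln(0.7172) = 0.083100.
d = 0.101058 + 0.083100 = 0.184158.
Under a molecular clock d = 2μt, so t = d/(2μ) = 0.184158 / (2 × 0.013) = 7.08 Myr.

7.08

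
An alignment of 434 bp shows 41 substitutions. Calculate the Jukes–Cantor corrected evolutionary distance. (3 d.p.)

0.101

p = 41/434 ≈ 0.09447.
d = −(3/4) ln(1 − 4p/3) = −0.75 ln(1 − 0.12596) = −0.75 ln(0.87404)
  = −0.75 × (-0.134629) = 0.100972 substitutions/site.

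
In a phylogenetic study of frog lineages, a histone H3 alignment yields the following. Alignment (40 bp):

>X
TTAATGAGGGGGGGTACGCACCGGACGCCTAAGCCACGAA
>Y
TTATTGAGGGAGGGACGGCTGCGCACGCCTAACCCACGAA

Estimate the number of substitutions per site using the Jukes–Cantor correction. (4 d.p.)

0.2675

The sequences differ at 9 of 40 sites (4, 11, 15, 16, 17, 20, 21, 24, 33), so p = 9/40 = 0.225.
d = −(3/4) ln(1 − 4p/3) = −0.75 ln(1 − 0.3) = −0.75 ln(0.7)
  = −0.75 × (-0.356675) = 0.267506 substitutions/site.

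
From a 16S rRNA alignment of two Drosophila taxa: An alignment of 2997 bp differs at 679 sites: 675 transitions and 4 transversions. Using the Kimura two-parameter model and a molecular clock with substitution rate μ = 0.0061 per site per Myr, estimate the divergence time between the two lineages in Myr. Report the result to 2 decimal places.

24.69

P = 675/2997 ≈ 0.225225 and Q = 4/2997 ≈ 0.001335.
Under the Kimura two-parameter model, d = −½ ln(1 − 2P − Q) − ¼ ln(1 − 2Q).
1 − 2P − Q = 0.548215, giving −½ ln(0.548215) = 0.300544.
1 − 2Q = 0.99733, giving −¼ ln(0.99733) = 0.000668.
d = 0.300544 + 0.000668 = 0.301212.
Under a molecular clock d = 2μt, so t = d/(2μ) = 0.301212 / (2 × 0.0061) = 24.69 Myr.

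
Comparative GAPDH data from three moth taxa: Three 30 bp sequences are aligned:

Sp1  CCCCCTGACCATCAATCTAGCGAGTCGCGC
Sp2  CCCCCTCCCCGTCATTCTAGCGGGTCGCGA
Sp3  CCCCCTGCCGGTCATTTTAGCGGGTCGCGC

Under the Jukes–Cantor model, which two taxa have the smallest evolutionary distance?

Sp1–Sp2: 6/30 differ, p = 0.200, d = 0.233.
Sp1–Sp3: 6/30 differ, p = 0.200, d = 0.233.
Sp2–Sp3: 4/30 differ, p = 0.133, d = 0.147.
The smallest distance is between Sp2 and Sp3.

Sp2 and Sp3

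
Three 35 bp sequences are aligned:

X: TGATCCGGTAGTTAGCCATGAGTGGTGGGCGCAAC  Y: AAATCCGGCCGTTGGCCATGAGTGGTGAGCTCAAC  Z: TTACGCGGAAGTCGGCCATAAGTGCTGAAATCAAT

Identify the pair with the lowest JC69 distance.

X–Y: 7/35 differ, p = 0.200, d = 0.233.
X–Z: 13/35 differ, p = 0.371, d = 0.513.
Y–Z: 12/35 differ, p = 0.343, d = 0.458.
The smallest distance is between X and Y.

X and Y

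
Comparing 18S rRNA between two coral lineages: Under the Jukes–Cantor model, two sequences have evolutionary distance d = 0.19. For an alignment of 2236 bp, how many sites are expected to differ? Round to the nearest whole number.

Invert JC69: p = (3/4)(1 − e^(−4d/3)) = 0.75 × (1 − e^(-0.253333)) = 0.75 × (1 − 0.776209) = 0.167843.
Expected differing sites = pL ≈ 0.167843 × 2236 = 375.296948 ≈ 375.

375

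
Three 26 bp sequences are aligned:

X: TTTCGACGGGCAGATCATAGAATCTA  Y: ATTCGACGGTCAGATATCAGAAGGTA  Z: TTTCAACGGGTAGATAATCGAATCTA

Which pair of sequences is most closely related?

X–Y: 7/26 differ, p = 0.269, d = 0.334.
X–Z: 4/26 differ, p = 0.154, d = 0.172.
Y–Z: 9/26 differ, p = 0.346, d = 0.464.
The smallest distance is between X and Z.

X and Z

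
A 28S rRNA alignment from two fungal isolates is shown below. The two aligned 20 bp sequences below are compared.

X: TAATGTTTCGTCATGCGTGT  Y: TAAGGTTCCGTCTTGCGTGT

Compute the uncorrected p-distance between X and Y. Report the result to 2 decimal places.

0.15

The sequences differ at 3 of 20 positions (sites 4, 8, 13).
p = 3/20 = 0.15.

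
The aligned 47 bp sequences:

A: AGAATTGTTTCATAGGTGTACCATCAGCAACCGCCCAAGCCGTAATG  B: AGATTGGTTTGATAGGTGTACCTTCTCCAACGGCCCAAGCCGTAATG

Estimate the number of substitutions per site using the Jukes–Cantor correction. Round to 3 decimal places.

The sequences differ at 7 of 47 sites (4, 6, 11, 23, 26, 27, 32), so p = 7/47 ≈ 0.148936.
d = −(3/4) ln(1 − 4p/3) = −0.75 ln(1 − 0.198581) = −0.75 ln(0.801419)
  = −0.75 × (-0.221371) = 0.166028 substitutions/site.

0.166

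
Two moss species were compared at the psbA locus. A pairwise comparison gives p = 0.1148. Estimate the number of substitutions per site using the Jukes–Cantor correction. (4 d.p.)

0.1246

d = −(3/4) ln(1 − 4p/3) = −0.75 ln(1 − 0.153067) = −0.75 ln(0.846933)
  = −0.75 × (-0.166134) = 0.124601 substitutions/site.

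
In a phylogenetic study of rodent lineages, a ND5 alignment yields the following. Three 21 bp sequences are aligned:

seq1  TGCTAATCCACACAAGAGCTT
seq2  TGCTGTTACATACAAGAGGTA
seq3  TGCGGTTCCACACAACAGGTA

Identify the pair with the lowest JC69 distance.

seq1–seq2: 6/21 differ, p = 0.286, d = 0.360.
seq1–seq3: 6/21 differ, p = 0.286, d = 0.360.
seq2–seq3: 4/21 differ, p = 0.190, d = 0.220.
The smallest distance is between seq2 and seq3.

seq2 and seq3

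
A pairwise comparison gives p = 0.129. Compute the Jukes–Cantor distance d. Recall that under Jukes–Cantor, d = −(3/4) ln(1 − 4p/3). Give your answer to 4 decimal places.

0.1416

d = −(3/4) ln(1 − 4p/3) = −0.75 ln(1 − 0.172) = −0.75 ln(0.828)
  = −0.75 × (-0.188742) = 0.141557 substitutions/site.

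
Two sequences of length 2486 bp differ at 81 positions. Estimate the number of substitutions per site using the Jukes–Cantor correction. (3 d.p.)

p = 81/2486 ≈ 0.032582.
d = −(3/4) ln(1 − 4p/3) = −0.75 ln(1 − 0.043443) = −0.75 ln(0.956557)
  = −0.75 × (-0.044415) = 0.033311 substitutions/site.

0.033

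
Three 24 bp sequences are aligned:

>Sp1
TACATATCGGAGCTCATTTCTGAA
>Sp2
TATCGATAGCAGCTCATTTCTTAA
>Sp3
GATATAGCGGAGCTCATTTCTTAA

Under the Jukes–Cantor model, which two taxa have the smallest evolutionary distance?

Sp1 and Sp3

Sp1–Sp2: 6/24 differ, p = 0.250, d = 0.304.
Sp1–Sp3: 4/24 differ, p = 0.167, d = 0.188.
Sp2–Sp3: 6/24 differ, p = 0.250, d = 0.304.
The smallest distance is between Sp1 and Sp3.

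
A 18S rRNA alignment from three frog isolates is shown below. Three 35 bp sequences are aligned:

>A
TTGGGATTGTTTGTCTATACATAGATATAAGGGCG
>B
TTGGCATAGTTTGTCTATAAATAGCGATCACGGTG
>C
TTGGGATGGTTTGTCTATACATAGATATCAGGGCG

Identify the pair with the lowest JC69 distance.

A–B: 8/35 differ, p = 0.229, d = 0.273.
A–C: 2/35 differ, p = 0.057, d = 0.059.
B–C: 7/35 differ, p = 0.200, d = 0.233.
The smallest distance is between A and C.

A and C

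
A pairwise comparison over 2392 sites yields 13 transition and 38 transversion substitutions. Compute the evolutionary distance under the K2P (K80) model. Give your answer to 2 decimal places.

P = 13/2392 ≈ 0.005435 and Q = 38/2392 ≈ 0.015886.
Under the Kimura two-parameter model, d = −½ ln(1 − 2P − Q) − ¼ ln(1 − 2Q).
1 − 2P − Q = 0.973244, giving −½ ln(0.973244) = 0.013560.
1 − 2Q = 0.968228, giving −¼ ln(0.968228) = 0.008072.
d = 0.013560 + 0.008072 = 0.021632.

0.02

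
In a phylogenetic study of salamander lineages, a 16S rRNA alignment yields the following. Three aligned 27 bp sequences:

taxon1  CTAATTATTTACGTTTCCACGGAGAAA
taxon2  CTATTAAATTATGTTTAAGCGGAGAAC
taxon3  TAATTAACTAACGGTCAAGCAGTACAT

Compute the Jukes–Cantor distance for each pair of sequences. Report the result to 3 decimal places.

d(taxon1,taxon2) = 0.377, d(taxon1,taxon3) = 1.171, d(taxon2,taxon3) = 0.673

taxon1–taxon2: 8/27 sites differ → p ≈ 0.296296, d = −0.75 ln(1 − 0.395061) = 0.376971 ≈ 0.377.
taxon1–taxon3: 16/27 sites differ → p ≈ 0.592593, d = −0.75 ln(1 − 0.790124) = 1.170929 ≈ 1.171.
taxon2–taxon3: 12/27 sites differ → p ≈ 0.444444, d = −0.75 ln(1 − 0.592592) = 0.673455 ≈ 0.673.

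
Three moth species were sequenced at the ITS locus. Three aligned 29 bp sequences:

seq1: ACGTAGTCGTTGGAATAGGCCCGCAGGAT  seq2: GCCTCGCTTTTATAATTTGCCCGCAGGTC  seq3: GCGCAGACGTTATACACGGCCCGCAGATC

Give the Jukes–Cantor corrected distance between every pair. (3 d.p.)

seq1–seq2: 12/29 sites differ → p ≈ 0.413793, d = −0.75 ln(1 − 0.551724) = 0.601760 ≈ 0.602.
seq1–seq3: 11/29 sites differ → p ≈ 0.37931, d = −0.75 ln(1 − 0.505747) = 0.528531 ≈ 0.529.
seq2–seq3: 11/29 sites differ → p ≈ 0.37931, d = −0.75 ln(1 − 0.505747) = 0.528531 ≈ 0.529.

d(seq1,seq2) = 0.602, d(seq1,seq3) = 0.529, d(seq2,seq3) = 0.529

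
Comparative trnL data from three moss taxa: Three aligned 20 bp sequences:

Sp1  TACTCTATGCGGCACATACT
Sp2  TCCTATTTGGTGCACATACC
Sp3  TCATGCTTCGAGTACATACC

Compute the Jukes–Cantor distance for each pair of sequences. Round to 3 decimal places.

Sp1–Sp2: 6/20 sites differ → p = 0.3, d = −0.75 ln(1 − 0.4) = 0.383119 ≈ 0.383.
Sp1–Sp3: 10/20 sites differ → p = 0.5, d = −0.75 ln(1 − 0.666667) = 0.823960 ≈ 0.824.
Sp2–Sp3: 6/20 sites differ → p = 0.3, d = −0.75 ln(1 − 0.4) = 0.383119 ≈ 0.383.

d(Sp1,Sp2) = 0.383, d(Sp1,Sp3) = 0.824, d(Sp2,Sp3) = 0.383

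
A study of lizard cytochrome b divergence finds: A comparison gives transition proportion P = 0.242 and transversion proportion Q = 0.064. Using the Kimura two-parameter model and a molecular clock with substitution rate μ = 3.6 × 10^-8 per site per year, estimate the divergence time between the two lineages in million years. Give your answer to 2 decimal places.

5.99

Under the Kimura two-parameter model, d = −½ ln(1 − 2P − Q) − ¼ ln(1 − 2Q).
1 − 2P − Q = 0.452, giving −½ ln(0.452) = 0.397037.
1 − 2Q = 0.872, giving −¼ ln(0.872) = 0.034241.
d = 0.397037 + 0.034241 = 0.431278.
Under a molecular clock d = 2μt, so t = d/(2μ) = 0.431278 / (2 × 3.6 × 10^-8) = 5.99 million years.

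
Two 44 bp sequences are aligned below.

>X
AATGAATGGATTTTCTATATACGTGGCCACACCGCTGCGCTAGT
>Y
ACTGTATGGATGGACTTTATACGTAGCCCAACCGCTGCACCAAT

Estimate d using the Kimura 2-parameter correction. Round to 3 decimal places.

Of 44 sites, 4 differences are transitions and 8 are transversions, so P = 4/44 ≈ 0.090909 and Q = 8/44 ≈ 0.181818.
Under the Kimura two-parameter model, d = −½ ln(1 − 2P − Q) − ¼ ln(1 − 2Q).
1 − 2P − Q = 0.636364, giving −½ ln(0.636364) = 0.225992.
1 − 2Q = 0.636364, giving −¼ ln(0.636364) = 0.112996.
d = 0.225992 + 0.112996 = 0.338988.

0.339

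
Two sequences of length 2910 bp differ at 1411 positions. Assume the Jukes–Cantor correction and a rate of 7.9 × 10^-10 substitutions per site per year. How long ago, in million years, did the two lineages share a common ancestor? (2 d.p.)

p = 1411/2910 ≈ 0.48488.
d = −(3/4) ln(1 − 4p/3) = −0.75 ln(1 − 0.646507) = −0.75 ln(0.353493)
  = −0.75 × (-1.039892) = 0.779919 substitutions/site.
Under a molecular clock d = 2μt, so t = d/(2μ) = 0.779919 / (2 × 7.9 × 10^-10) = 493.62 million years.

493.62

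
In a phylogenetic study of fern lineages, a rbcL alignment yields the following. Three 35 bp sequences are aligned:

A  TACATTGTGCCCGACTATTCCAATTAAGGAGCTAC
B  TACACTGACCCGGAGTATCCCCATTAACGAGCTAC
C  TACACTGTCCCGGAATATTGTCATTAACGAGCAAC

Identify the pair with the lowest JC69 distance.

B and C

A–B: 8/35 differ, p = 0.229, d = 0.273.
A–C: 9/35 differ, p = 0.257, d = 0.315.
B–C: 6/35 differ, p = 0.171, d = 0.195.
The smallest distance is between B and C.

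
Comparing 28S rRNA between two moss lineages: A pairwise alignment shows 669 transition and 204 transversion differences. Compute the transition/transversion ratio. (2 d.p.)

R = 669/204 = 3.279411… ≈ 3.28 (to 2 d.p.).

3.28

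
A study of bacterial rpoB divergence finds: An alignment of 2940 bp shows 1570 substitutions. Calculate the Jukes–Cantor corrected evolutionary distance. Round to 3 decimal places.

p = 1570/2940 ≈ 0.534014.
d = −(3/4) ln(1 − 4p/3) = −0.75 ln(1 − 0.712019) = −0.75 ln(0.287981)
  = −0.75 × (-1.244861) = 0.933646 substitutions/site.

0.934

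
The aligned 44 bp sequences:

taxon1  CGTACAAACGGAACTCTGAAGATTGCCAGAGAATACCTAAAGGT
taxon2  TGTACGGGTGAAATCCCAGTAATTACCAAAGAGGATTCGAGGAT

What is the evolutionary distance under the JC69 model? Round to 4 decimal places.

0.8954

The sequences differ at 23 of 44 sites, so p = 23/44 ≈ 0.522727.
d = −(3/4) ln(1 − 4p/3) = −0.75 ln(1 − 0.696969) = −0.75 ln(0.303031)
  = −0.75 × (-1.193920) = 0.895440 substitutions/site.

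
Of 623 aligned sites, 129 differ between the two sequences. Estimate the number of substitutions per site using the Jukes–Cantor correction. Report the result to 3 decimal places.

0.242

p = 129/623 ≈ 0.207063.
d = −(3/4) ln(1 − 4p/3) = −0.75 ln(1 − 0.276084) = −0.75 ln(0.723916)
  = −0.75 × (-0.323080) = 0.242310 substitutions/site.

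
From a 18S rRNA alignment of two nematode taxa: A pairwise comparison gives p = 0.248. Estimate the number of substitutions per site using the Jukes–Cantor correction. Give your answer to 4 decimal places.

d = −(3/4) ln(1 − 4p/3) = −0.75 ln(1 − 0.330667) = −0.75 ln(0.669333)
  = −0.75 × (-0.401474) = 0.301106 substitutions/site.

0.3011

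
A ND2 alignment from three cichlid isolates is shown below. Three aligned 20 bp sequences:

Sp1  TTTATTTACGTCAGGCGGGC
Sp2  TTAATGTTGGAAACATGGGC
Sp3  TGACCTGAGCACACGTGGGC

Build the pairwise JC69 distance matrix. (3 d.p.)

Sp1–Sp2: 9/20 sites differ → p = 0.45, d = −0.75 ln(1 − 0.6) = 0.687218 ≈ 0.687.
Sp1–Sp3: 10/20 sites differ → p = 0.5, d = −0.75 ln(1 − 0.666667) = 0.823960 ≈ 0.824.
Sp2–Sp3: 9/20 sites differ → p = 0.45, d = −0.75 ln(1 − 0.6) = 0.687218 ≈ 0.687.

d(Sp1,Sp2) = 0.687, d(Sp1,Sp3) = 0.824, d(Sp2,Sp3) = 0.687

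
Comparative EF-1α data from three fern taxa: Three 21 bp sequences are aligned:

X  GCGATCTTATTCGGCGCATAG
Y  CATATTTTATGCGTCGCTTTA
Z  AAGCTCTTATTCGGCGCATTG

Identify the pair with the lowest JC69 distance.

X–Y: 9/21 differ, p = 0.429, d = 0.635.
X–Z: 4/21 differ, p = 0.190, d = 0.220.
Y–Z: 8/21 differ, p = 0.381, d = 0.532.
The smallest distance is between X and Z.

X and Z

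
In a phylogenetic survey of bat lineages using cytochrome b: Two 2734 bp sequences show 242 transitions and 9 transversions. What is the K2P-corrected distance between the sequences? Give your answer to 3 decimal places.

P = 242/2734 ≈ 0.088515 and Q = 9/2734 ≈ 0.003292.
Under the Kimura two-parameter model, d = −½ ln(1 − 2P − Q) − ¼ ln(1 − 2Q).
1 − 2P − Q = 0.819678, giving −½ ln(0.819678) = 0.099422.
1 − 2Q = 0.993416, giving −¼ ln(0.993416) = 0.001651.
d = 0.099422 + 0.001651 = 0.101073.

0.101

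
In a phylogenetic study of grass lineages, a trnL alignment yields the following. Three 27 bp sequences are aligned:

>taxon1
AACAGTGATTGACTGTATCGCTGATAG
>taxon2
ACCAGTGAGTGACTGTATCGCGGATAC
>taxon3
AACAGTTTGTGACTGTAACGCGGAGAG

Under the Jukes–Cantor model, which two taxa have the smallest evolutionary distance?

taxon1–taxon2: 4/27 differ, p = 0.148, d = 0.165.
taxon1–taxon3: 6/27 differ, p = 0.222, d = 0.264.
taxon2–taxon3: 6/27 differ, p = 0.222, d = 0.264.
The smallest distance is between taxon1 and taxon2.

taxon1 and taxon2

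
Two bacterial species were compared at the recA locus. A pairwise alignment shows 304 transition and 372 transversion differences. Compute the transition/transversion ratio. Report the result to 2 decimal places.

0.82

R = 304/372 = 0.817204… ≈ 0.82 (to 2 d.p.).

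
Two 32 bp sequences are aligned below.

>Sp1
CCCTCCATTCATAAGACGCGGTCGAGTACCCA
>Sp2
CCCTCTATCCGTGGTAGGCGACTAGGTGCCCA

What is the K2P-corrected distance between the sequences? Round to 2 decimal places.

0.73

Of 32 sites, 11 differences are transitions and 2 are transversions, so P = 11/32 = 0.34375 and Q = 2/32 = 0.0625.
Under the Kimura two-parameter model, d = −½ ln(1 − 2P − Q) − ¼ ln(1 − 2Q).
1 − 2P − Q = 0.25, giving −½ ln(0.25) = 0.693147.
1 − 2Q = 0.875, giving −¼ ln(0.875) = 0.033383.
d = 0.693147 + 0.033383 = 0.726530.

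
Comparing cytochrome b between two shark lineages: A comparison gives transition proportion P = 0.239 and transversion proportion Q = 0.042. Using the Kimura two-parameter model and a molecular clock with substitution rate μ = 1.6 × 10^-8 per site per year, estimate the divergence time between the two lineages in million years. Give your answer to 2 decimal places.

12.15

Under the Kimura two-parameter model, d = −½ ln(1 − 2P − Q) − ¼ ln(1 − 2Q).
1 − 2P − Q = 0.48, giving −½ ln(0.48) = 0.366985.
1 − 2Q = 0.916, giving −¼ ln(0.916) = 0.021935.
d = 0.366985 + 0.021935 = 0.388920.
Under a molecular clock d = 2μt, so t = d/(2μ) = 0.388920 / (2 × 1.6 × 10^-8) = 12.15 million years.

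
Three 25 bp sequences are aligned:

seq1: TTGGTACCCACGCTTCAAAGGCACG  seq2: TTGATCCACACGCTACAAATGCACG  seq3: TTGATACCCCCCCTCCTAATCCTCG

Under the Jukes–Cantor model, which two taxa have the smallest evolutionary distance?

seq1–seq2: 5/25 differ, p = 0.200, d = 0.233.
seq1–seq3: 8/25 differ, p = 0.320, d = 0.417.
seq2–seq3: 8/25 differ, p = 0.320, d = 0.417.
The smallest distance is between seq1 and seq2.

seq1 and seq2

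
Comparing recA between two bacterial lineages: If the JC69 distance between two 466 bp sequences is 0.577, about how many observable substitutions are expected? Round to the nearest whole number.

Invert JC69: p = (3/4)(1 − e^(−4d/3)) = 0.75 × (1 − e^(-0.769333)) = 0.75 × (1 − 0.463322) = 0.402509.
Expected differing sites = pL ≈ 0.402509 × 466 = 187.569194 ≈ 188.

188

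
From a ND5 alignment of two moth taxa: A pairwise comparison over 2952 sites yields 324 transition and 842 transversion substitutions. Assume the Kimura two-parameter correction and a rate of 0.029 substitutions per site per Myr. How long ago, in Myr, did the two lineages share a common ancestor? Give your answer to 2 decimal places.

P = 324/2952 ≈ 0.109756 and Q = 842/2952 ≈ 0.28523.
Under the Kimura two-parameter model, d = −½ ln(1 − 2P − Q) − ¼ ln(1 − 2Q).
1 − 2P − Q = 0.495258, giving −½ ln(0.495258) = 0.351338.
1 − 2Q = 0.42954, giving −¼ ln(0.42954) = 0.211260.
d = 0.351338 + 0.211260 = 0.562598.
Under a molecular clock d = 2μt, so t = d/(2μ) = 0.562598 / (2 × 0.029) = 9.70 Myr.

9.70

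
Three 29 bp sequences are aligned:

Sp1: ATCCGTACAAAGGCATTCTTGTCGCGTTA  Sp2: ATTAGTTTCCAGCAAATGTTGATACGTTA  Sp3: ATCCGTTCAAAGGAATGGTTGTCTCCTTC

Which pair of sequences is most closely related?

Sp1–Sp2: 13/29 differ, p = 0.448, d = 0.683.
Sp1–Sp3: 7/29 differ, p = 0.241, d = 0.291.
Sp2–Sp3: 13/29 differ, p = 0.448, d = 0.683.
The smallest distance is between Sp1 and Sp3.

Sp1 and Sp3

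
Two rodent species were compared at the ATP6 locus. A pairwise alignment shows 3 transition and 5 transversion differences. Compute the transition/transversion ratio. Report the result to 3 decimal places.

R = 3/5 = 0.600.

0.600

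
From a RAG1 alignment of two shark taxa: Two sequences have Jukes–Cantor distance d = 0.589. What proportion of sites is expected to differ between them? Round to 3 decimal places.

p = (3/4)(1 − e^(−4d/3)) = 0.75 × (1 − e^(-0.785333)) = 0.75 × (1 − 0.455968) = 0.408024.

0.408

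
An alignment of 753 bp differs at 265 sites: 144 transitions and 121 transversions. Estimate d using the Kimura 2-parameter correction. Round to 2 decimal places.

0.49

P = 144/753 ≈ 0.191235 and Q = 121/753 ≈ 0.160691.
Under the Kimura two-parameter model, d = −½ ln(1 − 2P − Q) − ¼ ln(1 − 2Q).
1 − 2P − Q = 0.456839, giving −½ ln(0.456839) = 0.391712.
1 − 2Q = 0.678618, giving −¼ ln(0.678618) = 0.096924.
d = 0.391712 + 0.096924 = 0.488636.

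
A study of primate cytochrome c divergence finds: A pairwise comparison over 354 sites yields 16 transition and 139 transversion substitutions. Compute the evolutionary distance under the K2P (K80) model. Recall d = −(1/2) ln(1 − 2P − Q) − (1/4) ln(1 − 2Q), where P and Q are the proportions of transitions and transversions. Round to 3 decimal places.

0.715

P = 16/354 ≈ 0.045198 and Q = 139/354 ≈ 0.392655.
Under the Kimura two-parameter model, d = −½ ln(1 − 2P − Q) − ¼ ln(1 − 2Q).
1 − 2P − Q = 0.516949, giving −½ ln(0.516949) = 0.329906.
1 − 2Q = 0.21469, giving −¼ ln(0.21469) = 0.384640.
d = 0.329906 + 0.384640 = 0.714546.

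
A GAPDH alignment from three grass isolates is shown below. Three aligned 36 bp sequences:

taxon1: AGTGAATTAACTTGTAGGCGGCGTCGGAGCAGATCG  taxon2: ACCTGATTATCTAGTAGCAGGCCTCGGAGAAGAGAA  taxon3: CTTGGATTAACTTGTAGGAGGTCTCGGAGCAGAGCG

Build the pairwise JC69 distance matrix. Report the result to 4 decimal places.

taxon1–taxon2: 13/36 sites differ → p ≈ 0.361111, d = −0.75 ln(1 − 0.481481) = 0.492584 ≈ 0.4926.
taxon1–taxon3: 7/36 sites differ → p ≈ 0.194444, d = −0.75 ln(1 − 0.259259) = 0.225078 ≈ 0.2251.
taxon2–taxon3: 11/36 sites differ → p ≈ 0.305556, d = −0.75 ln(1 − 0.407408) = 0.392437 ≈ 0.3924.

d(taxon1,taxon2) = 0.4926, d(taxon1,taxon3) = 0.2251, d(taxon2,taxon3) = 0.3924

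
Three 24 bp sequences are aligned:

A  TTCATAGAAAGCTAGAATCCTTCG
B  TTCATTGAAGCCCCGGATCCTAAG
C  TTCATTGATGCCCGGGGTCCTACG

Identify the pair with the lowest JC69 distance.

A–B: 8/24 differ, p = 0.333, d = 0.441.
A–C: 9/24 differ, p = 0.375, d = 0.520.
B–C: 4/24 differ, p = 0.167, d = 0.188.
The smallest distance is between B and C.

B and C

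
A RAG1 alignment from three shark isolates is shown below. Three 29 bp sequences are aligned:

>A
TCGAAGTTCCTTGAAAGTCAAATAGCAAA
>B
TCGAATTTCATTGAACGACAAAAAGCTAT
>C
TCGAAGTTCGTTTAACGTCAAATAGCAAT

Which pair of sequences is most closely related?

A–B: 7/29 differ, p = 0.241, d = 0.291.
A–C: 4/29 differ, p = 0.138, d = 0.152.
B–C: 6/29 differ, p = 0.207, d = 0.242.
The smallest distance is between A and C.

A and C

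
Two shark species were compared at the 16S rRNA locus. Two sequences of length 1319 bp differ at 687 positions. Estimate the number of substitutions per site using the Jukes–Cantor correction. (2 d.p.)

0.89

p = 687/1319 ≈ 0.520849.
d = −(3/4) ln(1 − 4p/3) = −0.75 ln(1 − 0.694465) = −0.75 ln(0.305535)
  = −0.75 × (-1.185691) = 0.889268 substitutions/site.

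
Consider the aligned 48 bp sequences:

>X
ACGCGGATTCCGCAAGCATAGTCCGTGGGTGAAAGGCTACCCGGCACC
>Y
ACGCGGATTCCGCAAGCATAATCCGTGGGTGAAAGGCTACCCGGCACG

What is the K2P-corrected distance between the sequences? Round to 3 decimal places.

Of 48 sites, 1 differences are transitions and 1 are transversions, so P = 1/48 ≈ 0.020833 and Q = 1/48 ≈ 0.020833.
Under the Kimura two-parameter model, d = −½ ln(1 − 2P − Q) − ¼ ln(1 − 2Q).
1 − 2P − Q = 0.937501, giving −½ ln(0.937501) = 0.032269.
1 − 2Q = 0.958334, giving −¼ ln(0.958334) = 0.010640.
d = 0.032269 + 0.010640 = 0.042909.

0.043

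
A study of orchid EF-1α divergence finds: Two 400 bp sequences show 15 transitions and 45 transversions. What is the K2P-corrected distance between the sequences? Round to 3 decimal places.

P = 15/400 = 0.0375 and Q = 45/400 = 0.1125.
Under the Kimura two-parameter model, d = −½ ln(1 − 2P − Q) − ¼ ln(1 − 2Q).
1 − 2P − Q = 0.8125, giving −½ ln(0.8125) = 0.103820.
1 − 2Q = 0.775, giving −¼ ln(0.775) = 0.063723.
d = 0.103820 + 0.063723 = 0.167543.

0.168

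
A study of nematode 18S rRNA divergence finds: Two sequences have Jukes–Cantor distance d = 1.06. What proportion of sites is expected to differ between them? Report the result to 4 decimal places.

0.5675

p = (3/4)(1 − e^(−4d/3)) = 0.75 × (1 − e^(-1.413333)) = 0.75 × (1 − 0.243331) = 0.567502.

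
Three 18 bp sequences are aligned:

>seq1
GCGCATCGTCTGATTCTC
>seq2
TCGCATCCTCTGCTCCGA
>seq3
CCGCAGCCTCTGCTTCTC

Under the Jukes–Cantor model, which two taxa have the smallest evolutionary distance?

seq1–seq2: 6/18 differ, p = 0.333, d = 0.441.
seq1–seq3: 4/18 differ, p = 0.222, d = 0.264.
seq2–seq3: 5/18 differ, p = 0.278, d = 0.347.
The smallest distance is between seq1 and seq3.

seq1 and seq3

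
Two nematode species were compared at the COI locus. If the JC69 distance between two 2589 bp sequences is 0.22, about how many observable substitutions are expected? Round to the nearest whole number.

Invert JC69: p = (3/4)(1 − e^(−4d/3)) = 0.75 × (1 − e^(-0.293333)) = 0.75 × (1 − 0.745774) = 0.190670.
Expected differing sites = pL ≈ 0.190670 × 2589 = 493.64463 ≈ 494.

494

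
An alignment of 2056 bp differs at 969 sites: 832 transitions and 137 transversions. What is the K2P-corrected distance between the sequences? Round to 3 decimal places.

1.079

P = 832/2056 ≈ 0.404669 and Q = 137/2056 ≈ 0.066634.
Under the Kimura two-parameter model, d = −½ ln(1 − 2P − Q) − ¼ ln(1 − 2Q).
1 − 2P − Q = 0.124028, giving −½ ln(0.124028) = 1.043624.
1 − 2Q = 0.866732, giving −¼ ln(0.866732) = 0.035756.
d = 1.043624 + 0.035756 = 1.079380.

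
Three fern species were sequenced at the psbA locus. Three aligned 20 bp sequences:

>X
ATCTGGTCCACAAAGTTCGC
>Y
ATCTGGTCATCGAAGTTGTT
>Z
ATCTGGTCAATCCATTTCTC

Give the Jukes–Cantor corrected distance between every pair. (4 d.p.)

d(X,Y) = 0.3831, d(X,Z) = 0.3831, d(Y,Z) = 0.4715

X–Y: 6/20 sites differ → p = 0.3, d = −0.75 ln(1 − 0.4) = 0.383119 ≈ 0.3831.
X–Z: 6/20 sites differ → p = 0.3, d = −0.75 ln(1 − 0.4) = 0.383119 ≈ 0.3831.
Y–Z: 7/20 sites differ → p = 0.35, d = −0.75 ln(1 − 0.466667) = 0.471457 ≈ 0.4715.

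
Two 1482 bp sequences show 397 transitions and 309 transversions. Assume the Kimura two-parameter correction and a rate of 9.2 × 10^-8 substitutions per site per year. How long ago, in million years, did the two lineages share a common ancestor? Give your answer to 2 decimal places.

4.44

P = 397/1482 ≈ 0.267881 and Q = 309/1482 ≈ 0.208502.
Under the Kimura two-parameter model, d = −½ ln(1 − 2P − Q) − ¼ ln(1 − 2Q).
1 − 2P − Q = 0.255736, giving −½ ln(0.255736) = 0.681805.
1 − 2Q = 0.582996, giving −¼ ln(0.582996) = 0.134894.
d = 0.681805 + 0.134894 = 0.816699.
Under a molecular clock d = 2μt, so t = d/(2μ) = 0.816699 / (2 × 9.2 × 10^-8) = 4.44 million years.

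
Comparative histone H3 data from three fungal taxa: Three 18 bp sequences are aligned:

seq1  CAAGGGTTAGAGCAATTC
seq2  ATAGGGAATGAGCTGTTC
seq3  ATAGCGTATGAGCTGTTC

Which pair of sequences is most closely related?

seq1–seq2: 7/18 differ, p = 0.389, d = 0.548.
seq1–seq3: 7/18 differ, p = 0.389, d = 0.548.
seq2–seq3: 2/18 differ, p = 0.111, d = 0.120.
The smallest distance is between seq2 and seq3.

seq2 and seq3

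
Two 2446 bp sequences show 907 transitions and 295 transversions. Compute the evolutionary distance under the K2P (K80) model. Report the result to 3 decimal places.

P = 907/2446 ≈ 0.370809 and Q = 295/2446 ≈ 0.120605.
Under the Kimura two-parameter model, d = −½ ln(1 − 2P − Q) − ¼ ln(1 − 2Q).
1 − 2P − Q = 0.137777, giving −½ ln(0.137777) = 0.991059.
1 − 2Q = 0.75879, giving −¼ ln(0.75879) = 0.069008.
d = 0.991059 + 0.069008 = 1.060067.

1.060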